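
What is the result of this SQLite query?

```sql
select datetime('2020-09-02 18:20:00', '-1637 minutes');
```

2020-09-01 15:03:00

1637 minutes = 27h 17m; -1637 minutes from 2020-09-02 18:20:00 is 2020-09-01 15:03:00 (crosses midnight).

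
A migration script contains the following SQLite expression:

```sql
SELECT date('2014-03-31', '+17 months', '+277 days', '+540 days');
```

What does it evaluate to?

Adding +17 months to 2014-03-31 gives 2015-08-31.
Applying '+277 days' to 2015-08-31: counting 277 days forward gives 2016-06-03.
Applying '+540 days' to 2016-06-03: counting 540 days forward gives 2017-11-25.

2017-11-25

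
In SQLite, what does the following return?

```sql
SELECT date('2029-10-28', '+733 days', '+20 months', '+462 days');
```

2034-10-06

Applying '+733 days' to 2029-10-28: counting 733 days forward gives 2031-10-31.
Adding +20 months to 2031-10-31 targets 2033-06-31. June 2033 has only 30 days, so SQLite normalizes the 1-day overflow forward to 2033-07-01.
Applying '+462 days' to 2033-07-01: counting 462 days forward gives 2034-10-06.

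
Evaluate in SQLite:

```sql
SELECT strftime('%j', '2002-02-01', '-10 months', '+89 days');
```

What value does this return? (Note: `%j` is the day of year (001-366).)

180

First apply '-10 months', '+89 days': 2002-02-01 → 2001-06-29.
Day-of-year for 2001-06-29: days since 2001-01-01 inclusive = 180, zero-padded to 180.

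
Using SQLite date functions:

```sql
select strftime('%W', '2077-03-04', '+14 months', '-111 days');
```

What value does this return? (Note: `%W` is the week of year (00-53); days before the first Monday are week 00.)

First apply '+14 months', '-111 days': 2077-03-04 → 2078-01-13.
2078-01-13 is a Thursday. SQLite's %W counts Mondays since the year started; the result is 02.

02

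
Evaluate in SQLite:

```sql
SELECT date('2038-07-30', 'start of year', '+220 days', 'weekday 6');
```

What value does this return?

2038-08-14

`start of year` rewinds 2038-07-30 to 2038-01-01.
Applying '+220 days' to 2038-01-01: counting 220 days forward gives 2038-08-09.
`weekday 6` advances to the next Saturday; 2038-08-09 is a Monday, so it moves forward to 2038-08-14.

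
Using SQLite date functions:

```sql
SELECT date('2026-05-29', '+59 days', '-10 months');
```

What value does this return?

2025-09-27

Applying '+59 days' to 2026-05-29: counting 59 days forward gives 2026-07-27.
Adding -10 months to 2026-07-27 gives 2025-09-27.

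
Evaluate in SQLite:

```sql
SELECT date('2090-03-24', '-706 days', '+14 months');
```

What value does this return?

2089-06-17

Applying '-706 days' to 2090-03-24: counting 706 days back gives 2088-04-17.
Adding +14 months to 2088-04-17 gives 2089-06-17.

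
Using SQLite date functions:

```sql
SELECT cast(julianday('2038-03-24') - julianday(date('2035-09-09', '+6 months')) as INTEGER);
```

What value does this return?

745

Adding +6 months to 2035-09-09 gives 2036-03-09.
22 days remain in March 2036 after the 9th (31 − 9).
Full months from April 2036 through February 2038 contribute their day counts.
Then 24 days into March 2038.
Total: 22 + 30 + 31 + 30 + 31 + 31 + 30 + 31 + 30 + 31 + 31 + 28 + 31 + 30 + 31 + 30 + 31 + 31 + 30 + 31 + 30 + 31 + 31 + 28 + 24 = 745.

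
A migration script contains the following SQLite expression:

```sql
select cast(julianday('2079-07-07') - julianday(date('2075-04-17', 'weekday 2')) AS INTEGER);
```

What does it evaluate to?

`weekday 2` advances to the next Tuesday; 2075-04-17 is a Wednesday, so it moves forward to 2075-04-23.
7 days remain in April 2075 after the 23rd (30 − 23).
Full months from May 2075 through June 2079 contribute their day counts.
Then 7 days into July 2079.
Total: 7 + 31 + 30 + 31 + 31 + 30 + 31 + 30 + 31 + 31 + 29 + 31 + 30 + 31 + 30 + 31 + 31 + 30 + 31 + 30 + 31 + 31 + 28 + 31 + 30 + 31 + 30 + 31 + 31 + 30 + 31 + 30 + 31 + 31 + 28 + 31 + 30 + 31 + 30 + 31 + 31 + 30 + 31 + 30 + 31 + 31 + 28 + 31 + 30 + 31 + 30 + 7 = 1536.

1536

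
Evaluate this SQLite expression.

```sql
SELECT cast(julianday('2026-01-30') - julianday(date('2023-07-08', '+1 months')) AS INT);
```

906

Adding +1 month to 2023-07-08 gives 2023-08-08.
23 days remain in August 2023 after the 8th (31 − 8).
Full months from September 2023 through December 2025 contribute their day counts.
Then 30 days into January 2026.
Total: 23 + 30 + 31 + 30 + 31 + 31 + 29 + 31 + 30 + 31 + 30 + 31 + 31 + 30 + 31 + 30 + 31 + 31 + 28 + 31 + 30 + 31 + 30 + 31 + 31 + 30 + 31 + 30 + 31 + 30 = 906.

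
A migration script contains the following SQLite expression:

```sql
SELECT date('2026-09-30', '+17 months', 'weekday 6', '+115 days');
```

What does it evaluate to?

2028-06-27

Adding +17 months to 2026-09-30 targets 2028-02-30. February 2028 has only 29 days, so SQLite normalizes the 1-day overflow forward to 2028-03-01.
`weekday 6` advances to the next Saturday; 2028-03-01 is a Wednesday, so it moves forward to 2028-03-04.
Applying '+115 days' to 2028-03-04: counting 115 days forward gives 2028-06-27.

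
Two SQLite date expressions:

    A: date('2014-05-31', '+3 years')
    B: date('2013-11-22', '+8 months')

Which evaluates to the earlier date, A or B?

B

A = 2017-05-31.
B = 2014-07-22.
B is earlier.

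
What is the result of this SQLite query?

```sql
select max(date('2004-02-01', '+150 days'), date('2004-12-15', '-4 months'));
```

date('2004-02-01', '+150 days') → 2004-06-30.
date('2004-12-15', '-4 months') → 2004-08-15.
Later of the two is 2004-08-15.

2004-08-15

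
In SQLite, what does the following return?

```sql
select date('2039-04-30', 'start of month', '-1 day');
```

`start of month` rewinds 2039-04-30 to 2039-04-01.
Going back 1 day from 2039-04-01 reaches 2039-03-31 (last day of March, 31 days).

2039-03-31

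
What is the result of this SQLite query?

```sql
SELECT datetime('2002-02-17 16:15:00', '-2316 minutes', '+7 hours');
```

2316 minutes = 38h 36m; -2316 minutes from 2002-02-17 16:15:00 is 2002-02-16 01:39:00 (crosses midnight).
+7 hours from 2002-02-16 01:39:00 is 2002-02-16 08:39:00.

2002-02-16 08:39:00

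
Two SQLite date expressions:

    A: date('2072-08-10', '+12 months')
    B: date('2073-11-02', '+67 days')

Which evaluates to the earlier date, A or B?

A

A = 2073-08-10.
B = 2074-01-08.
A is earlier.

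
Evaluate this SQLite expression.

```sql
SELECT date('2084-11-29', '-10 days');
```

Going back 10 days within November lands on 2084-11-19.

2084-11-19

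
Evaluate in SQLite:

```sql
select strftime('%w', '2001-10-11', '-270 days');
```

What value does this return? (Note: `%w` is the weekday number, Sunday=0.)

0

First apply '-270 days': 2001-10-11 → 2001-01-14.
2001-01-14 is a Sunday; with Sunday=0 that is 0.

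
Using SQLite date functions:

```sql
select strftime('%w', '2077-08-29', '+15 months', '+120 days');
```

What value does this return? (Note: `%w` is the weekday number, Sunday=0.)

3

First apply '+15 months', '+120 days': 2077-08-29 → 2079-03-29.
2079-03-29 is a Wednesday; with Sunday=0 that is 3.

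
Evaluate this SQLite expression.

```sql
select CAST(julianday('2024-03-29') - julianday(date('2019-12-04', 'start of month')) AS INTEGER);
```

1580

`start of month` rewinds 2019-12-04 to 2019-12-01.
30 days remain in December 2019 after the 1st (31 − 1).
Full months from January 2020 through February 2024 contribute their day counts.
Then 29 days into March 2024.
Total: 30 + 31 + 29 + 31 + 30 + 31 + 30 + 31 + 31 + 30 + 31 + 30 + 31 + 31 + 28 + 31 + 30 + 31 + 30 + 31 + 31 + 30 + 31 + 30 + 31 + 31 + 28 + 31 + 30 + 31 + 30 + 31 + 31 + 30 + 31 + 30 + 31 + 31 + 28 + 31 + 30 + 31 + 30 + 31 + 31 + 30 + 31 + 30 + 31 + 31 + 29 + 29 = 1580.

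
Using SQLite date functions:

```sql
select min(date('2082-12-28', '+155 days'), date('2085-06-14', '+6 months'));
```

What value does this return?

2083-06-01

date('2082-12-28', '+155 days') → 2083-06-01.
date('2085-06-14', '+6 months') → 2085-12-14.
Earlier of the two is 2083-06-01.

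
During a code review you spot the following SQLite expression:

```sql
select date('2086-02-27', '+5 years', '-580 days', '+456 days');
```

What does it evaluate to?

2090-10-26

Adding +5 years to 2086-02-27 gives 2091-02-27.
Applying '-580 days' to 2091-02-27: counting 580 days back gives 2089-07-27.
Applying '+456 days' to 2089-07-27: counting 456 days forward gives 2090-10-26.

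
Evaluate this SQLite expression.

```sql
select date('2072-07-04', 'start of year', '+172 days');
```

2072-06-21

`start of year` rewinds 2072-07-04 to 2072-01-01.
Applying '+172 days' to 2072-01-01: counting 172 days forward gives 2072-06-21.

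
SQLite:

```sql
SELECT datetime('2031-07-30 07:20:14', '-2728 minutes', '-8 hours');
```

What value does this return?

2031-07-28 01:52:14

2728 minutes = 45h 28m; -2728 minutes from 2031-07-30 07:20:14 is 2031-07-28 09:52:14 (crosses midnight).
-8 hours from 2031-07-28 09:52:14 is 2031-07-28 01:52:14.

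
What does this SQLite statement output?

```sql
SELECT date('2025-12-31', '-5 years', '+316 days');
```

Adding -5 years to 2025-12-31 gives 2020-12-31.
Applying '+316 days' to 2020-12-31: counting 316 days forward gives 2021-11-12.

2021-11-12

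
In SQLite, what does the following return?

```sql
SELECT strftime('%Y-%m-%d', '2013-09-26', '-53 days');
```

2013-08-04

First apply '-53 days': 2013-09-26 → 2013-08-04.
`%Y-%m-%d` extracts the ISO date: 2013-08-04.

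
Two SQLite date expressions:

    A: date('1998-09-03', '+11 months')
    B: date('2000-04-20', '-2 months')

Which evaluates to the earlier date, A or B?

A = 1999-08-03.
B = 2000-02-20.
A is earlier.

A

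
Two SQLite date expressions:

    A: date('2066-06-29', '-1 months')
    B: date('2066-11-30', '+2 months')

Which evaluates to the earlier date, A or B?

A

A = 2066-05-29.
B = 2067-01-30.
A is earlier.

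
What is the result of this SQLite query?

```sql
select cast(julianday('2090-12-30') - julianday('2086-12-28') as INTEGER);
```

3 days remain in December 2086 after the 28th (31 − 28).
Full months from January 2087 through November 2090 contribute their day counts.
Then 30 days into December 2090.
Total: 3 + 31 + 28 + 31 + 30 + 31 + 30 + 31 + 31 + 30 + 31 + 30 + 31 + 31 + 29 + 31 + 30 + 31 + 30 + 31 + 31 + 30 + 31 + 30 + 31 + 31 + 28 + 31 + 30 + 31 + 30 + 31 + 31 + 30 + 31 + 30 + 31 + 31 + 28 + 31 + 30 + 31 + 30 + 31 + 31 + 30 + 31 + 30 + 30 = 1463.

1463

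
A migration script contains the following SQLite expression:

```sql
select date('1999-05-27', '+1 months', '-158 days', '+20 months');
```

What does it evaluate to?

Adding +1 month to 1999-05-27 gives 1999-06-27.
Applying '-158 days' to 1999-06-27: counting 158 days back gives 1999-01-20.
Adding +20 months to 1999-01-20 gives 2000-09-20.

2000-09-20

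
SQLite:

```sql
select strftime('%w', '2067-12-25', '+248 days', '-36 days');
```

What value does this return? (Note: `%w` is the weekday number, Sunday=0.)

2

First apply '+248 days', '-36 days': 2067-12-25 → 2068-07-24.
2068-07-24 is a Tuesday; with Sunday=0 that is 2.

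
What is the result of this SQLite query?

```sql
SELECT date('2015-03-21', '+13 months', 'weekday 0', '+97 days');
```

Adding +13 months to 2015-03-21 gives 2016-04-21.
`weekday 0` advances to the next Sunday; 2016-04-21 is a Thursday, so it moves forward to 2016-04-24.
Applying '+97 days' to 2016-04-24: counting 97 days forward gives 2016-07-30.

2016-07-30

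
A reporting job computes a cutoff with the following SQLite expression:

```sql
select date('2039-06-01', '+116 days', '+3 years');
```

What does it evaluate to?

Applying '+116 days' to 2039-06-01: counting 116 days forward gives 2039-09-25.
Adding +3 years to 2039-09-25 gives 2042-09-25.

2042-09-25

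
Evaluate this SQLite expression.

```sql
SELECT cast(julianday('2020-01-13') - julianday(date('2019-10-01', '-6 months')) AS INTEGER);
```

287

Adding -6 months to 2019-10-01 gives 2019-04-01.
29 days remain in April 2019 after the 1st (30 − 1).
Full months from May 2019 through December 2019 contribute their day counts.
Then 13 days into January 2020.
Total: 29 + 31 + 30 + 31 + 31 + 30 + 31 + 30 + 31 + 13 = 287.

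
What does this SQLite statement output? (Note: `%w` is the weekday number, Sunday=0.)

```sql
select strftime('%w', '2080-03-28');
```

2080-03-28 is a Thursday; with Sunday=0 that is 4.

4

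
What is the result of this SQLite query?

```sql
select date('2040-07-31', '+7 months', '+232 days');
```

2041-10-21

Adding +7 months to 2040-07-31 targets 2041-02-31. February 2041 has only 28 days, so SQLite normalizes the 3-day overflow forward to 2041-03-03.
Applying '+232 days' to 2041-03-03: counting 232 days forward gives 2041-10-21.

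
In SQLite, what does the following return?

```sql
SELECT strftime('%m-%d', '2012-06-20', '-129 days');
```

02-12

First apply '-129 days': 2012-06-20 → 2012-02-12.
`%m-%d` extracts the month-day: 02-12.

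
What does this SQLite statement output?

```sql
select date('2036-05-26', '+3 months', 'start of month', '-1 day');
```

Adding +3 months to 2036-05-26 gives 2036-08-26.
`start of month` rewinds 2036-08-26 to 2036-08-01.
Going back 1 day from 2036-08-01 reaches 2036-07-31 (last day of July, 31 days).

2036-07-31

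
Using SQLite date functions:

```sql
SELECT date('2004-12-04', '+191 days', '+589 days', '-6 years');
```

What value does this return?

Applying '+191 days' to 2004-12-04: counting 191 days forward gives 2005-06-13.
Applying '+589 days' to 2005-06-13: counting 589 days forward gives 2007-01-23.
Adding -6 years to 2007-01-23 gives 2001-01-23.

2001-01-23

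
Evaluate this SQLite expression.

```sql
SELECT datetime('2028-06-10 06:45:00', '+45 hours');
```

+45 hours from 2028-06-10 06:45:00 is 2028-06-12 03:45:00 (crosses midnight).

2028-06-12 03:45:00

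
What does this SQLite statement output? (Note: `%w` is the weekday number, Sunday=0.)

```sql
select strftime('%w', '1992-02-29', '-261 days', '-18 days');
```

First apply '-261 days', '-18 days': 1992-02-29 → 1991-05-26.
1991-05-26 is a Sunday; with Sunday=0 that is 0.

0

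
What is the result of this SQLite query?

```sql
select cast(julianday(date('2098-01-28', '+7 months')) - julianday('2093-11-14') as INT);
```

Adding +7 months to 2098-01-28 gives 2098-08-28.
16 days remain in November 2093 after the 14th (30 − 14).
Full months from December 2093 through July 2098 contribute their day counts.
Then 28 days into August 2098.
Total: 16 + 31 + 31 + 28 + 31 + 30 + 31 + 30 + 31 + 31 + 30 + 31 + 30 + 31 + 31 + 28 + 31 + 30 + 31 + 30 + 31 + 31 + 30 + 31 + 30 + 31 + 31 + 29 + 31 + 30 + 31 + 30 + 31 + 31 + 30 + 31 + 30 + 31 + 31 + 28 + 31 + 30 + 31 + 30 + 31 + 31 + 30 + 31 + 30 + 31 + 31 + 28 + 31 + 30 + 31 + 30 + 31 + 28 = 1748.

1748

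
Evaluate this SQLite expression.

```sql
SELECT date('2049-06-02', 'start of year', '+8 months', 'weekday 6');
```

`start of year` rewinds 2049-06-02 to 2049-01-01.
Adding +8 months to 2049-01-01 gives 2049-09-01.
`weekday 6` advances to the next Saturday; 2049-09-01 is a Wednesday, so it moves forward to 2049-09-04.

2049-09-04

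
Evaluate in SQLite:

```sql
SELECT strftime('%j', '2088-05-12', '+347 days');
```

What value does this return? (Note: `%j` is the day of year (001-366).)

First apply '+347 days': 2088-05-12 → 2089-04-24.
Day-of-year for 2089-04-24: days since 2089-01-01 inclusive = 114, zero-padded to 114.

114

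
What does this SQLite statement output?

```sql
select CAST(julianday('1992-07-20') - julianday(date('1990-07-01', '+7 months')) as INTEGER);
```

Adding +7 months to 1990-07-01 gives 1991-02-01.
27 days remain in February 1991 after the 1st (28 − 1).
Full months from March 1991 through June 1992 contribute their day counts.
Then 20 days into July 1992.
Total: 27 + 31 + 30 + 31 + 30 + 31 + 31 + 30 + 31 + 30 + 31 + 31 + 29 + 31 + 30 + 31 + 30 + 20 = 535.

535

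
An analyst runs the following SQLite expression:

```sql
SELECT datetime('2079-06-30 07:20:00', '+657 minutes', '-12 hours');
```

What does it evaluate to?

2079-06-30 06:17:00

657 minutes = 10h 57m; +657 minutes from 2079-06-30 07:20:00 is 2079-06-30 18:17:00.
-12 hours from 2079-06-30 18:17:00 is 2079-06-30 06:17:00.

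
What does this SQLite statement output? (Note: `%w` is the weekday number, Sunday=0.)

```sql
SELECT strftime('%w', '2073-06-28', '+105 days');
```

3

First apply '+105 days': 2073-06-28 → 2073-10-11.
2073-10-11 is a Wednesday; with Sunday=0 that is 3.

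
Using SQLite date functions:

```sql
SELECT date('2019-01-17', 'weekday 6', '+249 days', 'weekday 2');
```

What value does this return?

2019-10-01

`weekday 6` advances to the next Saturday; 2019-01-17 is a Thursday, so it moves forward to 2019-01-19.
Applying '+249 days' to 2019-01-19: counting 249 days forward gives 2019-09-25.
`weekday 2` advances to the next Tuesday; 2019-09-25 is a Wednesday, so it moves forward to 2019-10-01.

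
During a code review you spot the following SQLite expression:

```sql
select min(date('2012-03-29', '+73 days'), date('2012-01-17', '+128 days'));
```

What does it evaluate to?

date('2012-03-29', '+73 days') → 2012-06-10.
date('2012-01-17', '+128 days') → 2012-05-24.
Earlier of the two is 2012-05-24.

2012-05-24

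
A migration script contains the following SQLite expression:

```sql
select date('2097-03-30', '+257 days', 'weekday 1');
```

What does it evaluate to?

2097-12-16

Applying '+257 days' to 2097-03-30: counting 257 days forward gives 2097-12-12.
`weekday 1` advances to the next Monday; 2097-12-12 is a Thursday, so it moves forward to 2097-12-16.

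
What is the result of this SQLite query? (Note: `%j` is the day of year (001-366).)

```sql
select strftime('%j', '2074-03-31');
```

Day-of-year for 2074-03-31: days since 2074-01-01 inclusive = 90, zero-padded to 090.

090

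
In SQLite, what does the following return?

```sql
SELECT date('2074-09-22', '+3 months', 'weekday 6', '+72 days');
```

Adding +3 months to 2074-09-22 gives 2074-12-22.
`weekday 6` advances to the next Saturday; 2074-12-22 is already a Saturday, so it stays at 2074-12-22.
Applying '+72 days' to 2074-12-22: counting 72 days forward gives 2075-03-04.

2075-03-04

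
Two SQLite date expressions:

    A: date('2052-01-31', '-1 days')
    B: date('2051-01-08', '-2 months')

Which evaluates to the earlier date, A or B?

B

A = 2052-01-30.
B = 2050-11-08.
B is earlier.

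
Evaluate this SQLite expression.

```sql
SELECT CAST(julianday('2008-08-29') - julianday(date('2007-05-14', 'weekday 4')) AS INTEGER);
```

470

`weekday 4` advances to the next Thursday; 2007-05-14 is a Monday, so it moves forward to 2007-05-17.
14 days remain in May 2007 after the 17th (31 − 17).
Full months from June 2007 through July 2008 contribute their day counts.
Then 29 days into August 2008.
Total: 14 + 30 + 31 + 31 + 30 + 31 + 30 + 31 + 31 + 29 + 31 + 30 + 31 + 30 + 31 + 29 = 470.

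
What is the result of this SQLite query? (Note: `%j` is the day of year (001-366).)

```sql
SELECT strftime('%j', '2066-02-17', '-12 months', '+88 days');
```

First apply '-12 months', '+88 days': 2066-02-17 → 2065-05-16.
Day-of-year for 2065-05-16: days since 2065-01-01 inclusive = 136, zero-padded to 136.

136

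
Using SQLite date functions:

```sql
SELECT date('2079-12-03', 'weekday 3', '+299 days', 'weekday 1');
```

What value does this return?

`weekday 3` advances to the next Wednesday; 2079-12-03 is a Sunday, so it moves forward to 2079-12-06.
Applying '+299 days' to 2079-12-06: counting 299 days forward gives 2080-09-30.
`weekday 1` advances to the next Monday; 2080-09-30 is already a Monday, so it stays at 2080-09-30.

2080-09-30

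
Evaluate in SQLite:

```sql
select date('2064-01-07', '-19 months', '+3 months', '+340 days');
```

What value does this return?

2063-08-13

Adding -19 months to 2064-01-07 gives 2062-06-07.
Adding +3 months to 2062-06-07 gives 2062-09-07.
Applying '+340 days' to 2062-09-07: counting 340 days forward gives 2063-08-13.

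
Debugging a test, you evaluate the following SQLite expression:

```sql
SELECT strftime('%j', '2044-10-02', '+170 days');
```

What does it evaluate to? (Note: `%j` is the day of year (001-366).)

080

First apply '+170 days': 2044-10-02 → 2045-03-21.
Day-of-year for 2045-03-21: days since 2045-01-01 inclusive = 80, zero-padded to 080.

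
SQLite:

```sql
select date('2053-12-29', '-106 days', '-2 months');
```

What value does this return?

2053-07-14

Applying '-106 days' to 2053-12-29: counting 106 days back gives 2053-09-14.
Adding -2 months to 2053-09-14 gives 2053-07-14.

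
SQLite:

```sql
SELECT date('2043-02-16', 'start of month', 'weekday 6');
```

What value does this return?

2043-02-07

`start of month` rewinds 2043-02-16 to 2043-02-01.
`weekday 6` advances to the next Saturday; 2043-02-01 is a Sunday, so it moves forward to 2043-02-07.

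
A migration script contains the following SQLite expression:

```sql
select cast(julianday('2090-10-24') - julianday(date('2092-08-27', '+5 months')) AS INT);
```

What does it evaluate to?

-826

Adding +5 months to 2092-08-27 gives 2093-01-27.
7 days remain in October 2090 after the 24th (31 − 24).
Full months from November 2090 through December 2092 contribute their day counts.
Then 27 days into January 2093.
Total: 7 + 30 + 31 + 31 + 28 + 31 + 30 + 31 + 30 + 31 + 31 + 30 + 31 + 30 + 31 + 31 + 29 + 31 + 30 + 31 + 30 + 31 + 31 + 30 + 31 + 30 + 31 + 27 = 826.
The subtraction is earlier − later, so the result is −826 → -826.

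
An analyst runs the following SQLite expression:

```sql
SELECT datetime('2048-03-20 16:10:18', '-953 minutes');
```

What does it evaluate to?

953 minutes = 15h 53m; -953 minutes from 2048-03-20 16:10:18 is 2048-03-20 00:17:18.

2048-03-20 00:17:18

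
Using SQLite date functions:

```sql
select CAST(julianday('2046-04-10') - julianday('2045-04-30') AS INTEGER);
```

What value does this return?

345

0 days remain in April 2045 after the 30th (30 − 30).
Full months from May 2045 through March 2046 contribute their day counts.
Then 10 days into April 2046.
Total: 0 + 31 + 30 + 31 + 31 + 30 + 31 + 30 + 31 + 31 + 28 + 31 + 10 = 345.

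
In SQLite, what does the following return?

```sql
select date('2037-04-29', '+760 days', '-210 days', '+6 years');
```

2044-10-31

Applying '+760 days' to 2037-04-29: counting 760 days forward gives 2039-05-29.
Applying '-210 days' to 2039-05-29: counting 210 days back gives 2038-10-31.
Adding +6 years to 2038-10-31 gives 2044-10-31.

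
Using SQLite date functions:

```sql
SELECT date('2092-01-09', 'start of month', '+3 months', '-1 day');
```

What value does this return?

`start of month` rewinds 2092-01-09 to 2092-01-01.
Adding +3 months to 2092-01-01 gives 2092-04-01.
Going back 1 day from 2092-04-01 reaches 2092-03-31 (last day of March, 31 days).

2092-03-31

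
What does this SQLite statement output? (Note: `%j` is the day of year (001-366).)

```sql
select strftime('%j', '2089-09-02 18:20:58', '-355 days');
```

First apply '-355 days': 2089-09-02 18:20:58 → 2088-09-12 18:20:58.
Day-of-year for 2088-09-12: days since 2088-01-01 inclusive = 256, zero-padded to 256.

256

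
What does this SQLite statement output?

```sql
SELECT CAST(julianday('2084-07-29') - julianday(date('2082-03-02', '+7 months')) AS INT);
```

Adding +7 months to 2082-03-02 gives 2082-10-02.
29 days remain in October 2082 after the 2nd (31 − 2).
Full months from November 2082 through June 2084 contribute their day counts.
Then 29 days into July 2084.
Total: 29 + 30 + 31 + 31 + 28 + 31 + 30 + 31 + 30 + 31 + 31 + 30 + 31 + 30 + 31 + 31 + 29 + 31 + 30 + 31 + 30 + 29 = 666.

666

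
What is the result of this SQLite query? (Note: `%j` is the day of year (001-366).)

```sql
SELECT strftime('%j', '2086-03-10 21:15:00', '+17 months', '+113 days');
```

First apply '+17 months', '+113 days': 2086-03-10 21:15:00 → 2087-12-01 21:15:00.
Day-of-year for 2087-12-01: days since 2087-01-01 inclusive = 335, zero-padded to 335.

335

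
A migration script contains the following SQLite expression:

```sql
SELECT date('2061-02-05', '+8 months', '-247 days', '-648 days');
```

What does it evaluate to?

2059-04-24

Adding +8 months to 2061-02-05 gives 2061-10-05.
Applying '-247 days' to 2061-10-05: counting 247 days back gives 2061-01-31.
Applying '-648 days' to 2061-01-31: counting 648 days back gives 2059-04-24.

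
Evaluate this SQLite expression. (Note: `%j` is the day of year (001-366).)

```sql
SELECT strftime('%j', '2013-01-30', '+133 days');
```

163

First apply '+133 days': 2013-01-30 → 2013-06-12.
Day-of-year for 2013-06-12: days since 2013-01-01 inclusive = 163, zero-padded to 163.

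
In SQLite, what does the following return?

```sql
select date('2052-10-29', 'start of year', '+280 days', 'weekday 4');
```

`start of year` rewinds 2052-10-29 to 2052-01-01.
Applying '+280 days' to 2052-01-01: counting 280 days forward gives 2052-10-07.
`weekday 4` advances to the next Thursday; 2052-10-07 is a Monday, so it moves forward to 2052-10-10.

2052-10-10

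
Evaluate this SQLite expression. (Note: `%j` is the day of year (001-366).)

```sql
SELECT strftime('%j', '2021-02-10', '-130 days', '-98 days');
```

179

First apply '-130 days', '-98 days': 2021-02-10 → 2020-06-27.
Day-of-year for 2020-06-27: days since 2020-01-01 inclusive = 179, zero-padded to 179.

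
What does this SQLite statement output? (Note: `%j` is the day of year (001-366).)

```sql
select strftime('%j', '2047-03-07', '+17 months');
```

220

First apply '+17 months': 2047-03-07 → 2048-08-07.
Day-of-year for 2048-08-07: days since 2048-01-01 inclusive = 220, zero-padded to 220.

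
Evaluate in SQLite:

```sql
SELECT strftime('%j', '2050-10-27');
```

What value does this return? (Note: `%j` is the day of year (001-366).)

Day-of-year for 2050-10-27: days since 2050-01-01 inclusive = 300, zero-padded to 300.

300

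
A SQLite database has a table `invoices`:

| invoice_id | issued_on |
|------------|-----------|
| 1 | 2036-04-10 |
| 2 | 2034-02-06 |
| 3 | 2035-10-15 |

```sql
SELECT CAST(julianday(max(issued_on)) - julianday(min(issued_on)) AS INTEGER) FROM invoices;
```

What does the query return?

MIN = 2034-02-06, MAX = 2036-04-10.
22 days remain in February 2034 after the 6th (28 − 6).
Full months from March 2034 through March 2036 contribute their day counts.
Then 10 days into April 2036.
Total: 22 + 31 + 30 + 31 + 30 + 31 + 31 + 30 + 31 + 30 + 31 + 31 + 28 + 31 + 30 + 31 + 30 + 31 + 31 + 30 + 31 + 30 + 31 + 31 + 29 + 31 + 10 = 794.

794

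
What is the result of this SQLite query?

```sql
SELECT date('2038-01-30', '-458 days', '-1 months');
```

2036-09-29

Applying '-458 days' to 2038-01-30: counting 458 days back gives 2036-10-29.
Adding -1 month to 2036-10-29 gives 2036-09-29.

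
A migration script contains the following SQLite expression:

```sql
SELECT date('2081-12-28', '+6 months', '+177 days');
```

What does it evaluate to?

Adding +6 months to 2081-12-28 gives 2082-06-28.
Applying '+177 days' to 2082-06-28: counting 177 days forward gives 2082-12-22.

2082-12-22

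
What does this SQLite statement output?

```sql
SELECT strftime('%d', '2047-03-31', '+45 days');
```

15

First apply '+45 days': 2047-03-31 → 2047-05-15.
`%d` extracts the 2-digit day of month: 15.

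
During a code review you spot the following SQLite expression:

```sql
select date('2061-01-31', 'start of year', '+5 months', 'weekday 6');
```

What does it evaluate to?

2061-06-04

`start of year` rewinds 2061-01-31 to 2061-01-01.
Adding +5 months to 2061-01-01 gives 2061-06-01.
`weekday 6` advances to the next Saturday; 2061-06-01 is a Wednesday, so it moves forward to 2061-06-04.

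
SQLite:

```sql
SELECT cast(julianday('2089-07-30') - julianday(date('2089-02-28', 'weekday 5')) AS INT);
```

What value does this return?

`weekday 5` advances to the next Friday; 2089-02-28 is a Monday, so it moves forward to 2089-03-04.
27 days remain in March 2089 after the 4th (31 − 4).
April 2089: 30 days.
May 2089: 31 days.
June 2089: 30 days.
Then 30 days into July 2089.
Total: 27 + 30 + 31 + 30 + 30 = 148.

148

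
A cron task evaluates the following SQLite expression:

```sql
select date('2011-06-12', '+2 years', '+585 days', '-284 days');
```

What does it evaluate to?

2014-04-09

Adding +2 years to 2011-06-12 gives 2013-06-12.
Applying '+585 days' to 2013-06-12: counting 585 days forward gives 2015-01-18.
Applying '-284 days' to 2015-01-18: counting 284 days back gives 2014-04-09.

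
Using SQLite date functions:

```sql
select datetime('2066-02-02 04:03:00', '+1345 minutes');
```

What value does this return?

1345 minutes = 22h 25m; +1345 minutes from 2066-02-02 04:03:00 is 2066-02-03 02:28:00 (crosses midnight).

2066-02-03 02:28:00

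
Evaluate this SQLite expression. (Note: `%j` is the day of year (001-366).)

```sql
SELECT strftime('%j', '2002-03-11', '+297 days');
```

002

First apply '+297 days': 2002-03-11 → 2003-01-02.
Day-of-year for 2003-01-02: days since 2003-01-01 inclusive = 2, zero-padded to 002.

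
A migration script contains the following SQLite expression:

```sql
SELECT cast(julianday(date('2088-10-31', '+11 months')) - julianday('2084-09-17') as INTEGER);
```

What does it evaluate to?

Adding +11 months to 2088-10-31 targets 2089-09-31. September 2089 has only 30 days, so SQLite normalizes the 1-day overflow forward to 2089-10-01.
13 days remain in September 2084 after the 17th (30 − 17).
Full months from October 2084 through September 2089 contribute their day counts.
Then 1 day into October 2089.
Total: 13 + 31 + 30 + 31 + 31 + 28 + 31 + 30 + 31 + 30 + 31 + 31 + 30 + 31 + 30 + 31 + 31 + 28 + 31 + 30 + 31 + 30 + 31 + 31 + 30 + 31 + 30 + 31 + 31 + 28 + 31 + 30 + 31 + 30 + 31 + 31 + 30 + 31 + 30 + 31 + 31 + 29 + 31 + 30 + 31 + 30 + 31 + 31 + 30 + 31 + 30 + 31 + 31 + 28 + 31 + 30 + 31 + 30 + 31 + 31 + 30 + 1 = 1840.

1840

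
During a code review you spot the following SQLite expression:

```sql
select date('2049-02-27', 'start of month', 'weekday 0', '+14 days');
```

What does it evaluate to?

`start of month` rewinds 2049-02-27 to 2049-02-01.
`weekday 0` advances to the next Sunday; 2049-02-01 is a Monday, so it moves forward to 2049-02-07.
Advancing 14 more days within February lands on 2049-02-21.

2049-02-21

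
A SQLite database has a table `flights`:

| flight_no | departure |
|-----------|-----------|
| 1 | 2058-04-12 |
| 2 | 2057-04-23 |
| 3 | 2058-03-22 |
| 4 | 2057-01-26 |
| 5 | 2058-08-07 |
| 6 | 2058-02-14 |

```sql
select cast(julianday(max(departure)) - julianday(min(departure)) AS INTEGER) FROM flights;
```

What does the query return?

MIN = 2057-01-26, MAX = 2058-08-07.
5 days remain in January 2057 after the 26th (31 − 26).
Full months from February 2057 through July 2058 contribute their day counts.
Then 7 days into August 2058.
Total: 5 + 28 + 31 + 30 + 31 + 30 + 31 + 31 + 30 + 31 + 30 + 31 + 31 + 28 + 31 + 30 + 31 + 30 + 31 + 7 = 558.

558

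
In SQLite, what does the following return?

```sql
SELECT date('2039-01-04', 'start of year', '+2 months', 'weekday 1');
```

`start of year` rewinds 2039-01-04 to 2039-01-01.
Adding +2 months to 2039-01-01 gives 2039-03-01.
`weekday 1` advances to the next Monday; 2039-03-01 is a Tuesday, so it moves forward to 2039-03-07.

2039-03-07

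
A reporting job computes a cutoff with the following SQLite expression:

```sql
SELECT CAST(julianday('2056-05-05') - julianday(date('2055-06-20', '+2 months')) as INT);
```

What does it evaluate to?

259

Adding +2 months to 2055-06-20 gives 2055-08-20.
11 days remain in August 2055 after the 20th (31 − 20).
Full months from September 2055 through April 2056 contribute their day counts.
Then 5 days into May 2056.
Total: 11 + 30 + 31 + 30 + 31 + 31 + 29 + 31 + 30 + 5 = 259.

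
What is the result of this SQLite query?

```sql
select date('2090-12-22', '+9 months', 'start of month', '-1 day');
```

Adding +9 months to 2090-12-22 gives 2091-09-22.
`start of month` rewinds 2091-09-22 to 2091-09-01.
Going back 1 day from 2091-09-01 reaches 2091-08-31 (last day of August, 31 days).

2091-08-31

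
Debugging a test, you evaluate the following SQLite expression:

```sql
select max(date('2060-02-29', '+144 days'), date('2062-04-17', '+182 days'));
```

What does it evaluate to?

2062-10-16

date('2060-02-29', '+144 days') → 2060-07-22.
date('2062-04-17', '+182 days') → 2062-10-16.
Later of the two is 2062-10-16.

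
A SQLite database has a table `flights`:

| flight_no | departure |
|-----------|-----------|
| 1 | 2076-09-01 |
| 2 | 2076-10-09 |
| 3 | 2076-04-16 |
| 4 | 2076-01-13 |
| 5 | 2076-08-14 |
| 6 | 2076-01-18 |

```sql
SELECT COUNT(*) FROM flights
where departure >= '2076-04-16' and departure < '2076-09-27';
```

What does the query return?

Rows in [2076-04-16, 2076-09-27): 2076-09-01, 2076-04-16, 2076-08-14 → 3 rows.

3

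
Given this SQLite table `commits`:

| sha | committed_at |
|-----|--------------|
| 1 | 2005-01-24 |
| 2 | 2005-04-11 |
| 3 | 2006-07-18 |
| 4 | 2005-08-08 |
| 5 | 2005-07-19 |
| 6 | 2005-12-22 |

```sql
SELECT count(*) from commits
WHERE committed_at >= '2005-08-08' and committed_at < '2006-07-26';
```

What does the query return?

Rows in [2005-08-08, 2006-07-26): 2006-07-18, 2005-08-08, 2005-12-22 → 3 rows.

3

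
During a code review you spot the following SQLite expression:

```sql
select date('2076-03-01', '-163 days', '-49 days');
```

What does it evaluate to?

Applying '-163 days' to 2076-03-01: counting 163 days back gives 2075-09-20.
Applying '-49 days' to 2075-09-20: counting 49 days back gives 2075-08-02.

2075-08-02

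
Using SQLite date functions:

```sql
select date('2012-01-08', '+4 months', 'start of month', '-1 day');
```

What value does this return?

2012-04-30

Adding +4 months to 2012-01-08 gives 2012-05-08.
`start of month` rewinds 2012-05-08 to 2012-05-01.
Going back 1 day from 2012-05-01 reaches 2012-04-30 (last day of April, 30 days).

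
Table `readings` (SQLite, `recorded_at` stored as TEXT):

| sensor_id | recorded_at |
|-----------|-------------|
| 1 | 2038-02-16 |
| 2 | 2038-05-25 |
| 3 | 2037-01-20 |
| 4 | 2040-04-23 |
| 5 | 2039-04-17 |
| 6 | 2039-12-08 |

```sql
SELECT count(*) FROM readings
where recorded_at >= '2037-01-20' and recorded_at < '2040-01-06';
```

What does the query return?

Rows in [2037-01-20, 2040-01-06): 2038-02-16, 2038-05-25, 2037-01-20, 2039-04-17, 2039-12-08 → 5 rows.

5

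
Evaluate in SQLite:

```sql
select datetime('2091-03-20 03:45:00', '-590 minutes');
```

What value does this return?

2091-03-19 17:55:00

590 minutes = 9h 50m; -590 minutes from 2091-03-20 03:45:00 is 2091-03-19 17:55:00 (crosses midnight).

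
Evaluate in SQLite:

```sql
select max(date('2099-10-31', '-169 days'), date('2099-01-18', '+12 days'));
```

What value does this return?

date('2099-10-31', '-169 days') → 2099-05-15.
date('2099-01-18', '+12 days') → 2099-01-30.
Later of the two is 2099-05-15.

2099-05-15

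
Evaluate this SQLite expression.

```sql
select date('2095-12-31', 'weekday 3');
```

`weekday 3` advances to the next Wednesday; 2095-12-31 is a Saturday, so it moves forward to 2096-01-04.

2096-01-04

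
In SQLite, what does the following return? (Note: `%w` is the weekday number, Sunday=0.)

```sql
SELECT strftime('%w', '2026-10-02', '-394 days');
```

First apply '-394 days': 2026-10-02 → 2025-09-03.
2025-09-03 is a Wednesday; with Sunday=0 that is 3.

3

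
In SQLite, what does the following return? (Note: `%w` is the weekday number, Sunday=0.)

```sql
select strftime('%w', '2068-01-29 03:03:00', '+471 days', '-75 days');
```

4

First apply '+471 days', '-75 days': 2068-01-29 03:03:00 → 2069-02-28 03:03:00.
2069-02-28 is a Thursday; with Sunday=0 that is 4.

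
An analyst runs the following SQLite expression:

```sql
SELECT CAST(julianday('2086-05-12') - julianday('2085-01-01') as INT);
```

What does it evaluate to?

30 days remain in January 2085 after the 1st (31 − 1).
Full months from February 2085 through April 2086 contribute their day counts.
Then 12 days into May 2086.
Total: 30 + 28 + 31 + 30 + 31 + 30 + 31 + 31 + 30 + 31 + 30 + 31 + 31 + 28 + 31 + 30 + 12 = 496.

496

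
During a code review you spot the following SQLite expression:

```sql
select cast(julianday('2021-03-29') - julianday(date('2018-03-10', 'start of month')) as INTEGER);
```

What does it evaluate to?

1124

`start of month` rewinds 2018-03-10 to 2018-03-01.
30 days remain in March 2018 after the 1st (31 − 1).
Full months from April 2018 through February 2021 contribute their day counts.
Then 29 days into March 2021.
Total: 30 + 30 + 31 + 30 + 31 + 31 + 30 + 31 + 30 + 31 + 31 + 28 + 31 + 30 + 31 + 30 + 31 + 31 + 30 + 31 + 30 + 31 + 31 + 29 + 31 + 30 + 31 + 30 + 31 + 31 + 30 + 31 + 30 + 31 + 31 + 28 + 29 = 1124.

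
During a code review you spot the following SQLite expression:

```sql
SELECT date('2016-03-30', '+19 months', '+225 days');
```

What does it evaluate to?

2018-06-12

Adding +19 months to 2016-03-30 gives 2017-10-30.
Applying '+225 days' to 2017-10-30: counting 225 days forward gives 2018-06-12.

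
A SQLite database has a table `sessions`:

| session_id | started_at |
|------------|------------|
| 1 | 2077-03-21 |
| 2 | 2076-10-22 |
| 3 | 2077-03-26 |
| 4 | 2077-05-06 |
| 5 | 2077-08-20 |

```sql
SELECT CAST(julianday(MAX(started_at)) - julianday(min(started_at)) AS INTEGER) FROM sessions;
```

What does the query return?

302

MIN = 2076-10-22, MAX = 2077-08-20.
9 days remain in October 2076 after the 22nd (31 − 22).
Full months from November 2076 through July 2077 contribute their day counts.
Then 20 days into August 2077.
Total: 9 + 30 + 31 + 31 + 28 + 31 + 30 + 31 + 30 + 31 + 20 = 302.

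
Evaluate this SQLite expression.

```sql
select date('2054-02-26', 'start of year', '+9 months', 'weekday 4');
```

2054-10-01

`start of year` rewinds 2054-02-26 to 2054-01-01.
Adding +9 months to 2054-01-01 gives 2054-10-01.
`weekday 4` advances to the next Thursday; 2054-10-01 is already a Thursday, so it stays at 2054-10-01.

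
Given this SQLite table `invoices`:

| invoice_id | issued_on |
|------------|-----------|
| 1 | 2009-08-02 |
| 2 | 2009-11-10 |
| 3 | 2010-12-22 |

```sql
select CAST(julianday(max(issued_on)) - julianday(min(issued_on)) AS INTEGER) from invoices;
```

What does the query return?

MIN = 2009-08-02, MAX = 2010-12-22.
29 days remain in August 2009 after the 2nd (31 − 2).
Full months from September 2009 through November 2010 contribute their day counts.
Then 22 days into December 2010.
Total: 29 + 30 + 31 + 30 + 31 + 31 + 28 + 31 + 30 + 31 + 30 + 31 + 31 + 30 + 31 + 30 + 22 = 507.

507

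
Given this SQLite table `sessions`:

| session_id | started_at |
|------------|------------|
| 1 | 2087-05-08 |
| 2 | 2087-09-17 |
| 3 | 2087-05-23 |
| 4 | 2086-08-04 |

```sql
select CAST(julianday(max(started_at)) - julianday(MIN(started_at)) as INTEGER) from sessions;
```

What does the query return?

409

MIN = 2086-08-04, MAX = 2087-09-17.
27 days remain in August 2086 after the 4th (31 − 4).
Full months from September 2086 through August 2087 contribute their day counts.
Then 17 days into September 2087.
Total: 27 + 30 + 31 + 30 + 31 + 31 + 28 + 31 + 30 + 31 + 30 + 31 + 31 + 17 = 409.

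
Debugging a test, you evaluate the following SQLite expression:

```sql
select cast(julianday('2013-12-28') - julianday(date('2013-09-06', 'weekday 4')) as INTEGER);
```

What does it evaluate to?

107

`weekday 4` advances to the next Thursday; 2013-09-06 is a Friday, so it moves forward to 2013-09-12.
18 days remain in September 2013 after the 12th (30 − 12).
October 2013: 31 days.
November 2013: 30 days.
Then 28 days into December 2013.
Total: 18 + 31 + 30 + 28 = 107.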